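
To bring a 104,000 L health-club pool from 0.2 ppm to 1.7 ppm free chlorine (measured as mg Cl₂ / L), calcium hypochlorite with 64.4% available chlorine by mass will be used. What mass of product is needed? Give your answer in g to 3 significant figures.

242 g

Chlorine deficit: 1.7 − 0.2 = 1.5 ppm = 1.5 mg/L as Cl₂.
Cl₂ equivalent needed: 1.5 mg/L × 104,000 L = 156,000 mg = 156 g.
Product at 64.4% available chlorine: 156 / 0.644 = 242.2 g.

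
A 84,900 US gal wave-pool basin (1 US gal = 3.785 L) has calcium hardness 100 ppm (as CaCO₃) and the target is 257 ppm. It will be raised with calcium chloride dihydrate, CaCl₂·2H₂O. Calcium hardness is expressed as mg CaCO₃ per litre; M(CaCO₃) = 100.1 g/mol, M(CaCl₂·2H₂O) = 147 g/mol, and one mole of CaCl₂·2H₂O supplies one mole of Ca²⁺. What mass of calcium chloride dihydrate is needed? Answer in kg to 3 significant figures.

Volume: 84,900 US gal × 3.785 L/gal = 321,346 L.
Hardness to add: (257 − 100) = 157 mg/L as CaCO₃ × 321,346 L = 50,450 g as CaCO₃.
Moles of Ca²⁺ (1 mol Ca²⁺ ≡ 1 mol CaCO₃): 50,450 / 100.1 g/mol = 504 mol.
Mass of CaCl₂·2H₂O: 504 × 147 = 74,090 g.

74.1 kg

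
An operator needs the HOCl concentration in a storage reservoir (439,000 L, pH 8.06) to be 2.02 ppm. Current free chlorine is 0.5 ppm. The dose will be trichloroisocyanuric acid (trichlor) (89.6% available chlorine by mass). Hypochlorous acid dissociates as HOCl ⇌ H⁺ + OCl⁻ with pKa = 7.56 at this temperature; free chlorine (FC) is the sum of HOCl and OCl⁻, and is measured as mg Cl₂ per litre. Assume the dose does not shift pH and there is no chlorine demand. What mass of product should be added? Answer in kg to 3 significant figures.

3.87 kg

[OCl⁻]/[HOCl] = 10^(pH − pKa) = 10^(8.06 − 7.56) = 3.162; fraction as HOCl = 1/(1 + 3.162) = 0.2403.
Free chlorine required for 2.02 ppm HOCl: 2.02 / 0.2403 = 8.408 ppm.
FC to add: 8.408 − 0.5 = 7.908 mg/L as Cl₂.
Cl₂ equivalent: 7.908 mg/L × 439,000 L = 3472 g.
Product at 89.6% available Cl: 3472 / 0.896 = 3874 g.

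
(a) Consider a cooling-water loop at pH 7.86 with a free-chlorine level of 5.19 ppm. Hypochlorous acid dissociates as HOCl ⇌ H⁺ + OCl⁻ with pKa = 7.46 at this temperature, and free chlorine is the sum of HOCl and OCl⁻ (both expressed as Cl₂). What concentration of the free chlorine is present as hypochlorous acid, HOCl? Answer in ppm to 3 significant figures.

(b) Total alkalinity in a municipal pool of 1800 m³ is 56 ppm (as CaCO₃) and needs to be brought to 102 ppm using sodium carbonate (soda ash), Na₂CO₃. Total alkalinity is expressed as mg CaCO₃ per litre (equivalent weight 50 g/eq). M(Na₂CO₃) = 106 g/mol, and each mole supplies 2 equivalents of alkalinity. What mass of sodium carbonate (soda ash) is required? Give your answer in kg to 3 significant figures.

(a) [OCl⁻]/[HOCl] = 10^(pH − pKa) = 10^(7.86 − 7.46) = 10^0.40 = 2.512.
(a) Fraction as HOCl = 1 / (1 + 2.512) = 0.2847.
(a) HOCl = 0.2847 × 5.19 ppm = 1.478 ppm.

(b) Volume: 1800 m³ = 1,800,000 L.
(b) Alkalinity to add: (102 − 56) = 46 mg/L as CaCO₃ × 1,800,000 L = 82,800 g as CaCO₃.
(b) Equivalents: 82,800 g ÷ 50 g/eq = 1656 eq.
(b) Each mole of Na₂CO₃ supplies 2 eq, so 1656 / 2 = 828 mol.
(b) Mass: 828 mol × 106 g/mol = 87,770 g.

(a) 1.48 ppm; (b) 87.8 kg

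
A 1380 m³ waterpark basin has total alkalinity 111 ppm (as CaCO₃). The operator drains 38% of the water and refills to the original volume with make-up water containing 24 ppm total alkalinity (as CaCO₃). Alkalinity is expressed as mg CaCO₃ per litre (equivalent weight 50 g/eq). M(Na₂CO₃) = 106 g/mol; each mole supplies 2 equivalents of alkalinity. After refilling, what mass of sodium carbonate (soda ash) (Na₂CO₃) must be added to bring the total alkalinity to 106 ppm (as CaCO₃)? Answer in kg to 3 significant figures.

41.0 kg

Volume: 1380 m³ = 1,380,000 L.
After draining 38% and refilling: 111 × 0.62 + 24 × 0.38 = 77.94 ppm.
Deficit to target: 106 − 77.94 = 28.06 mg/L.
As CaCO₃: 28.06 mg/L × 1,380,000 L = 38,720 g; ÷ 50 g/eq ÷ 2 = 387.2 mol Na₂CO₃.
Mass: 387.2 × 106 = 41,050 g.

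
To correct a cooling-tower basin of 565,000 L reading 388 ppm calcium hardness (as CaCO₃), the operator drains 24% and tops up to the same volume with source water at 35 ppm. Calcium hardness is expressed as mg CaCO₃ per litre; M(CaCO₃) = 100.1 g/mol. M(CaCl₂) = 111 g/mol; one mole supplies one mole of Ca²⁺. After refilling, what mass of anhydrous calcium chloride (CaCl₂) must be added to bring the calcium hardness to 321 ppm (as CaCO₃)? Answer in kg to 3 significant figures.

After draining 24% and refilling: 388 × 0.76 + 35 × 0.24 = 303.28 ppm.
Deficit to target: 321 − 303.28 = 17.72 mg/L.
As CaCO₃: 17.72 mg/L × 565,000 L = 10,010 g; ÷ 100.1 = 100 mol Ca²⁺.
Mass: 100 × 111 = 11,100 g.

11.1 kg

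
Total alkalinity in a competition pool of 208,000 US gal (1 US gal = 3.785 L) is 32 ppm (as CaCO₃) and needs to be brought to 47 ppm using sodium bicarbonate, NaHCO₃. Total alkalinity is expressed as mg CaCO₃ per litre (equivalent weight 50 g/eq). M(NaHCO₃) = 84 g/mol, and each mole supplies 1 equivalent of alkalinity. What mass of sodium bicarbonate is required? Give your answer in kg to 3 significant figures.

19.8 kg

Volume: 208,000 US gal × 3.785 L/gal = 787,280 L.
Alkalinity to add: (47 − 32) = 15 mg/L as CaCO₃ × 787,280 L = 11,810 g as CaCO₃.
Equivalents: 11,810 g ÷ 50 g/eq = 236.2 eq.
NaHCO₃ supplies 1 eq per mole → 236.2 mol.
Mass: 236.2 mol × 84 g/mol = 19,840 g.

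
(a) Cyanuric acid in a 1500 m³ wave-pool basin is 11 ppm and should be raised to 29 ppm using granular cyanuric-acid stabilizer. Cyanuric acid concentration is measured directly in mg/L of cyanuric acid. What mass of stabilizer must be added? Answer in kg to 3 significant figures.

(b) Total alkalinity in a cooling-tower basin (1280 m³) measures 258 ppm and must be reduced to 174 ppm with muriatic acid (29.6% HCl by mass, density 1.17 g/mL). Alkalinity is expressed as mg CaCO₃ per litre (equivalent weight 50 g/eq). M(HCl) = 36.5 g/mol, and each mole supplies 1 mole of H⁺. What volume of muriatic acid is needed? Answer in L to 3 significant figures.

(a) Volume: 1500 m³ = 1,500,000 L.
(a) CYA to add: (29 − 11) = 18 mg/L × 1,500,000 L = 27,000 g cyanuric acid.

(b) Volume: 1280 m³ = 1,280,000 L.
(b) Alkalinity to neutralize: (258 − 174) = 84 mg/L as CaCO₃ × 1,280,000 L = 107,500 g as CaCO₃.
(b) Equivalents of H⁺ required: 107,500 ÷ 50 g/eq = 2150 eq = 2150 mol HCl.
(b) Mass of HCl: 2150 × 36.5 = 78,490 g.
(b) Mass of 29.6% solution: 78,490 / 0.296 = 265,200 g.
(b) Volume: 265,200 g ÷ 1.17 g/mL = 226,600 mL.

(a) 27.0 kg; (b) 227 L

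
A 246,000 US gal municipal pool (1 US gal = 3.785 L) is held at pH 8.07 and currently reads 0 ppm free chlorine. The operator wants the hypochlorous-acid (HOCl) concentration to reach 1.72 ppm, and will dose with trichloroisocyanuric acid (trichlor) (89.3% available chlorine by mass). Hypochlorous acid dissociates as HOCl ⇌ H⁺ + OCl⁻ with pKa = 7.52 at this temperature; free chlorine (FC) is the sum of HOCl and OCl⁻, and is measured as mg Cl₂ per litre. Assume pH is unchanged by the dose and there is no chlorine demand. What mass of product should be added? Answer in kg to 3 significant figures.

Volume: 246,000 US gal × 3.785 L/gal = 931,110 L.
[OCl⁻]/[HOCl] = 10^(pH − pKa) = 10^(8.07 − 7.52) = 3.548; fraction as HOCl = 1/(1 + 3.548) = 0.2199.
Free chlorine required for 1.72 ppm HOCl: 1.72 / 0.2199 = 7.823 ppm.
FC to add: 7.823 − 0 = 7.823 mg/L as Cl₂.
Cl₂ equivalent: 7.823 mg/L × 931,110 L = 7284 g.
Product at 89.3% available Cl: 7284 / 0.893 = 8157 g.

8.16 kg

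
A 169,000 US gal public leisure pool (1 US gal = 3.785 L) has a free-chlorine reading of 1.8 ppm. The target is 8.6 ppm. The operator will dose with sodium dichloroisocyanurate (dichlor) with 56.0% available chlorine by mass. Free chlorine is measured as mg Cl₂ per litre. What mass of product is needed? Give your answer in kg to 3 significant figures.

Volume: 169,000 US gal × 3.785 L/gal = 639,665 L.
Chlorine deficit: 8.6 − 1.8 = 6.8 ppm = 6.8 mg/L as Cl₂.
Cl₂ equivalent needed: 6.8 mg/L × 639,665 L = 4,350,000 mg = 4350 g.
Product at 56.0% available chlorine: 4350 / 0.56 = 7767 g.

7.77 kg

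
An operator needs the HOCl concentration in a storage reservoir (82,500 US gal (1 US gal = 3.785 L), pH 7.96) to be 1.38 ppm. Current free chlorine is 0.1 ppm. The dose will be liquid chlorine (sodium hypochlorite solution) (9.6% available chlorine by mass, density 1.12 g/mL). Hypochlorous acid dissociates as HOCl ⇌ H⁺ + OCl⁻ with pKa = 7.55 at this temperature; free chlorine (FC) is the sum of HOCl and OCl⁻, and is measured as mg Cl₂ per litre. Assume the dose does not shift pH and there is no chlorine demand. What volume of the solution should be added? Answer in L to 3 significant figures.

14.0 L

Volume: 82,500 US gal × 3.785 L/gal = 312,262 L.
[OCl⁻]/[HOCl] = 10^(pH − pKa) = 10^(7.96 − 7.55) = 2.57; fraction as HOCl = 1/(1 + 2.57) = 0.2801.
Free chlorine required for 1.38 ppm HOCl: 1.38 / 0.2801 = 4.927 ppm.
FC to add: 4.927 − 0.1 = 4.827 mg/L as Cl₂.
Cl₂ equivalent: 4.827 mg/L × 312,262 L = 1507 g.
Product at 9.6% available Cl: 1507 / 0.096 = 15,700 g.
Volume: 15,700 g ÷ 1.12 g/mL = 14,020 mL.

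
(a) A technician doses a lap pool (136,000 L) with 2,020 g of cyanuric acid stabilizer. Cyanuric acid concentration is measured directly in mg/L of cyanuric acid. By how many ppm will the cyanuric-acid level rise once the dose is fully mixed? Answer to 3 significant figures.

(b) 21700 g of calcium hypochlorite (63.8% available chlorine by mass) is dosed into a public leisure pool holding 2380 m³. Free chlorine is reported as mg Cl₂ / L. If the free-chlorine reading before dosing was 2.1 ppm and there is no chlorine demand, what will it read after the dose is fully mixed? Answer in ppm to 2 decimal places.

(a) Rise: 2,020 g / 136,000 L × 1000 = 14.85 mg/L.

(b) Volume: 2380 m³ = 2,380,000 L.
(b) Available chlorine delivered: 21,700 g × 0.638 = 13,840 g as Cl₂.
(b) Concentration rise: 13,840 g / 2,380,000 L = 5.817 mg/L = 5.82 ppm.
(b) Final FC: 2.1 + 5.82 = 7.92 ppm.

(a) 14.9 ppm; (b) 7.92 ppm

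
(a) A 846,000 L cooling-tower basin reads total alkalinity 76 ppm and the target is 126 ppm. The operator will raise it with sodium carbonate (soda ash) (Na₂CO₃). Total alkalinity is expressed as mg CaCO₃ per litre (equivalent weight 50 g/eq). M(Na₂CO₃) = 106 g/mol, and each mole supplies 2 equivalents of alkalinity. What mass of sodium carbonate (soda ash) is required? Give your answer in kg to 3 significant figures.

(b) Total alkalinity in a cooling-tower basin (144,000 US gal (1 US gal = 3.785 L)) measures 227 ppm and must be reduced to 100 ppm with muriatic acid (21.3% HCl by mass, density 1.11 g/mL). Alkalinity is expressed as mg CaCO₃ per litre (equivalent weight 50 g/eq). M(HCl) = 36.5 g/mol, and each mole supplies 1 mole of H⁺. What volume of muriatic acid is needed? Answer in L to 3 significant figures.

(a) 44.8 kg; (b) 214 L

(a) Alkalinity to add: (126 − 76) = 50 mg/L as CaCO₃ × 846,000 L = 42,300 g as CaCO₃.
(a) Equivalents: 42,300 g ÷ 50 g/eq = 846 eq.
(a) Each mole of Na₂CO₃ supplies 2 eq, so 846 / 2 = 423 mol.
(a) Mass: 423 mol × 106 g/mol = 44,840 g.

(b) Volume: 144,000 US gal × 3.785 L/gal = 545,040 L.
(b) Alkalinity to neutralize: (227 − 100) = 127 mg/L as CaCO₃ × 545,040 L = 69,220 g as CaCO₃.
(b) Equivalents of H⁺ required: 69,220 ÷ 50 g/eq = 1384 eq = 1384 mol HCl.
(b) Mass of HCl: 1384 × 36.5 = 50,530 g.
(b) Mass of 21.3% solution: 50,530 / 0.213 = 237,200 g.
(b) Volume: 237,200 g ÷ 1.11 g/mL = 213,700 mL.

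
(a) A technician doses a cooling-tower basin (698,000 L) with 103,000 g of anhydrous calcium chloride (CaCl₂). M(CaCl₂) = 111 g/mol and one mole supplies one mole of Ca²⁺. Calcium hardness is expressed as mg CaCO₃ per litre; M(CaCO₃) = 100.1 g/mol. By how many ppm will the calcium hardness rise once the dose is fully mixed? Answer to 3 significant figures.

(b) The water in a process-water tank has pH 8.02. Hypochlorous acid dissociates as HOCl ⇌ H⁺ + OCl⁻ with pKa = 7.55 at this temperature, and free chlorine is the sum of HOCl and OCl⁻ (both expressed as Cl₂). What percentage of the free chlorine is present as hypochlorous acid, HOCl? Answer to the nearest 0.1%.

(a) 133 ppm; (b) 25.3%

(a) Moles of Ca²⁺: 103,000 g ÷ 111 g/mol = 927.9 mol.
(a) As CaCO₃: 927.9 mol × 100.1 g/mol = 92,890 g.
(a) Rise: 92,890 g / 698,000 L × 1000 = 133.1 mg/L.

(b) [OCl⁻]/[HOCl] = 10^(pH − pKa) = 10^(8.02 − 7.55) = 10^0.47 = 2.951.
(b) Fraction as HOCl = 1 / (1 + 2.951) = 0.2531.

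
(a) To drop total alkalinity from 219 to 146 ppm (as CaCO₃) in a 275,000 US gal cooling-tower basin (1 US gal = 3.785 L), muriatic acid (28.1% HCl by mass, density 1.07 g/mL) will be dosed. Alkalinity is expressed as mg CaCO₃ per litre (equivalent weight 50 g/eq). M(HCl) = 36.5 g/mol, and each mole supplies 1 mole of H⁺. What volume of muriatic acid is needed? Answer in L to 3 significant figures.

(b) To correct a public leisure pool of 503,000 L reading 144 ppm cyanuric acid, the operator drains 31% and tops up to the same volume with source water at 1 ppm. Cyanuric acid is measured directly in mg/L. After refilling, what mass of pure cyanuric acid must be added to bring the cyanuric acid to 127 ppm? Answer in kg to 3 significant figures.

(a) 184 L; (b) 13.7 kg

(a) Volume: 275,000 US gal × 3.785 L/gal = 1,040,875 L.
(a) Alkalinity to neutralize: (219 − 146) = 73 mg/L as CaCO₃ × 1,040,875 L = 75,980 g as CaCO₃.
(a) Equivalents of H⁺ required: 75,980 ÷ 50 g/eq = 1520 eq = 1520 mol HCl.
(a) Mass of HCl: 1520 × 36.5 = 55,470 g.
(a) Mass of 28.1% solution: 55,470 / 0.281 = 197,400 g.
(a) Volume: 197,400 g ÷ 1.07 g/mL = 184,500 mL.

(b) After draining 31% and refilling: 144 × 0.69 + 1 × 0.31 = 99.67 ppm.
(b) Deficit to target: 127 − 99.67 = 27.33 mg/L.
(b) Mass: 27.33 mg/L × 503,000 L = 13,750 g cyanuric acid.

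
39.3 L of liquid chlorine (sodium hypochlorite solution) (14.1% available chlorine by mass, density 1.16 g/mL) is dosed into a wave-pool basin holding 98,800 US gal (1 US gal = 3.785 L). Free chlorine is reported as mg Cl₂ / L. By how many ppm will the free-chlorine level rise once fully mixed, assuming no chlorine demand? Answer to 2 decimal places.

Volume: 98,800 US gal × 3.785 L/gal = 373,958 L.
Mass of solution: 39.3 L × 1000 mL/L × 1.16 g/mL = 45,590 g.
Available chlorine delivered: 45,590 g × 0.141 = 6428 g as Cl₂.
Concentration rise: 6428 g / 373,958 L = 17.19 mg/L = 17.19 ppm.

17.19 ppm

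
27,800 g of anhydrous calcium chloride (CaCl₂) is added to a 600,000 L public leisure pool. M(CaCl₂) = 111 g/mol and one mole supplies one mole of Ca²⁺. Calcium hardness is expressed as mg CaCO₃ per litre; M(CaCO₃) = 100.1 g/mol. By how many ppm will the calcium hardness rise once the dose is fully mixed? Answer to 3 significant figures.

Moles of Ca²⁺: 27,800 g ÷ 111 g/mol = 250.5 mol.
As CaCO₃: 250.5 mol × 100.1 g/mol = 25,070 g.
Rise: 25,070 g / 600,000 L × 1000 = 41.78 mg/L.

41.8 ppm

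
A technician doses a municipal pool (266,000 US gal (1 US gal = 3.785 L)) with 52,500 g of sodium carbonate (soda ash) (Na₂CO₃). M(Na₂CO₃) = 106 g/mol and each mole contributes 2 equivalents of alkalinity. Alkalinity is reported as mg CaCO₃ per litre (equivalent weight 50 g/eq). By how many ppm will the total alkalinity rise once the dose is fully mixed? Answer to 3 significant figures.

Volume: 266,000 US gal × 3.785 L/gal = 1,006,810 L.
Moles of Na₂CO₃: 52,500 g ÷ 106 g/mol = 495.3 mol → 990.6 eq of alkalinity.
As CaCO₃: 990.6 eq × 50 g/eq = 49,530 g.
Rise: 49,530 g / 1,006,810 L × 1000 = 49.19 mg/L.

49.2 ppm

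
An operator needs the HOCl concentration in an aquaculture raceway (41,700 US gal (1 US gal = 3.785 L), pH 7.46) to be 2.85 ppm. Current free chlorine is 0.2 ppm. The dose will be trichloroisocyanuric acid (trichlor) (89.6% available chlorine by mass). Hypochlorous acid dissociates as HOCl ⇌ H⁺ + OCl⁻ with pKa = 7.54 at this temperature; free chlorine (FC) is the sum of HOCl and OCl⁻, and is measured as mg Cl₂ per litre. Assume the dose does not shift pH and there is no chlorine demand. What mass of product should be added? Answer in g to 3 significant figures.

884 g

Volume: 41,700 US gal × 3.785 L/gal = 157,834 L.
[OCl⁻]/[HOCl] = 10^(pH − pKa) = 10^(7.46 − 7.54) = 0.8318; fraction as HOCl = 1/(1 + 0.8318) = 0.5459.
Free chlorine required for 2.85 ppm HOCl: 2.85 / 0.5459 = 5.221 ppm.
FC to add: 5.221 − 0.2 = 5.021 mg/L as Cl₂.
Cl₂ equivalent: 5.021 mg/L × 157,834 L = 792.4 g.
Product at 89.6% available Cl: 792.4 / 0.896 = 884.4 g.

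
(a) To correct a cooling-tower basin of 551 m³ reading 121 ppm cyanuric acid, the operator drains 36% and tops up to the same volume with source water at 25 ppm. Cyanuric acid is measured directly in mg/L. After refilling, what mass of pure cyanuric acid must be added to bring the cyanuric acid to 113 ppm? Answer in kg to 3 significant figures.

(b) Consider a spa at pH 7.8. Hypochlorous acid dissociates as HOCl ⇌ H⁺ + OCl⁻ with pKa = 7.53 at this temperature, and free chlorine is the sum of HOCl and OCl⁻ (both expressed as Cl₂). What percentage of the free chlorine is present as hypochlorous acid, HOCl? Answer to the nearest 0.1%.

(a) 14.6 kg; (b) 34.9%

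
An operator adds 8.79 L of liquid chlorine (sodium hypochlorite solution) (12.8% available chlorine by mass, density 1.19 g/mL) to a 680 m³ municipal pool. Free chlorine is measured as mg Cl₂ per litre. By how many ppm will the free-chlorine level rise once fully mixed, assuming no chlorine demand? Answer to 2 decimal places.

Volume: 680 m³ = 680,000 L.
Mass of solution: 8.79 L × 1000 mL/L × 1.19 g/mL = 10,460 g.
Available chlorine delivered: 10,460 g × 0.128 = 1339 g as Cl₂.
Concentration rise: 1339 g / 680,000 L = 1.969 mg/L = 1.97 ppm.

1.97 ppm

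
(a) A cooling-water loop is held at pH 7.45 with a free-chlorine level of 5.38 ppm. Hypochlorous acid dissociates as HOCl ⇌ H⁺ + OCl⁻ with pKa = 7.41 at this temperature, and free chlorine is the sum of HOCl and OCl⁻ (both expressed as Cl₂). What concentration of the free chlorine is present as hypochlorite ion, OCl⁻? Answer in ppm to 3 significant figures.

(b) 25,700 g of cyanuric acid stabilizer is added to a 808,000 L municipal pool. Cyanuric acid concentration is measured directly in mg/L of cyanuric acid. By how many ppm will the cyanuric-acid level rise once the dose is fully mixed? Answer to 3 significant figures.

(a) 2.81 ppm; (b) 31.8 ppm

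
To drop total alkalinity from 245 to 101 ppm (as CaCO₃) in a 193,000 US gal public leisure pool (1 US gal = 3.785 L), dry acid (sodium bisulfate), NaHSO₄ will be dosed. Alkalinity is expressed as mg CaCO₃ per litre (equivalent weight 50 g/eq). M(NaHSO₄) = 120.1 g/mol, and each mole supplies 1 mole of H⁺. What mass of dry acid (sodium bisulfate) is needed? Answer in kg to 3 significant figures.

253 kg

Volume: 193,000 US gal × 3.785 L/gal = 730,505 L.
Alkalinity to neutralize: (245 − 101) = 144 mg/L as CaCO₃ × 730,505 L = 105,200 g as CaCO₃.
Equivalents of H⁺ required: 105,200 ÷ 50 g/eq = 2104 eq = 2104 mol NaHSO₄.
Mass of NaHSO₄: 2104 × 120.1 = 252,700 g.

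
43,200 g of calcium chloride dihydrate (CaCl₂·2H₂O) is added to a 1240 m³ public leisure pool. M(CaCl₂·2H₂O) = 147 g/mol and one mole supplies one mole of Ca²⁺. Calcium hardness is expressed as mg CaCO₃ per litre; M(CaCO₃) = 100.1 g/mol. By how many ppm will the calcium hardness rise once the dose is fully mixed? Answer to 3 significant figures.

23.7 ppm

Volume: 1240 m³ = 1,240,000 L.
Moles of Ca²⁺: 43,200 g ÷ 147 g/mol = 293.9 mol.
As CaCO₃: 293.9 mol × 100.1 g/mol = 29,420 g.
Rise: 29,420 g / 1,240,000 L × 1000 = 23.72 mg/L.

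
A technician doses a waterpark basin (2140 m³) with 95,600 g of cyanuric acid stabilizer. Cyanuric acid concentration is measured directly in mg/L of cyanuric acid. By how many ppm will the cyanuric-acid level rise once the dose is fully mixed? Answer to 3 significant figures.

Volume: 2140 m³ = 2,140,000 L.
Rise: 95,600 g / 2,140,000 L × 1000 = 44.67 mg/L.

44.7 ppm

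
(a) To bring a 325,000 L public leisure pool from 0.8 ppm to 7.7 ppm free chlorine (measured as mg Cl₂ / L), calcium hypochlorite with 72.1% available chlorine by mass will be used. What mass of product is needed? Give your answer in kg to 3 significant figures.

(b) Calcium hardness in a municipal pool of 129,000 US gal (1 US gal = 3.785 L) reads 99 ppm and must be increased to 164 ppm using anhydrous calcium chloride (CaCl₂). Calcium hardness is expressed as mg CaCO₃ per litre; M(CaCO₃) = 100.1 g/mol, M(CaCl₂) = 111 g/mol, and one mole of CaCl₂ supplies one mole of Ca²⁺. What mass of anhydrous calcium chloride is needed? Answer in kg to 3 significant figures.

(a) Chlorine deficit: 7.7 − 0.8 = 6.9 ppm = 6.9 mg/L as Cl₂.
(a) Cl₂ equivalent needed: 6.9 mg/L × 325,000 L = 2,242,000 mg = 2242 g.
(a) Product at 72.1% available chlorine: 2242 / 0.721 = 3110 g.

(b) Volume: 129,000 US gal × 3.785 L/gal = 488,265 L.
(b) Hardness to add: (164 − 99) = 65 mg/L as CaCO₃ × 488,265 L = 31,740 g as CaCO₃.
(b) Moles of Ca²⁺ (1 mol Ca²⁺ ≡ 1 mol CaCO₃): 31,740 / 100.1 g/mol = 317.1 mol.
(b) Mass of CaCl₂: 317.1 × 111 = 35,190 g.

(a) 3.11 kg; (b) 35.2 kg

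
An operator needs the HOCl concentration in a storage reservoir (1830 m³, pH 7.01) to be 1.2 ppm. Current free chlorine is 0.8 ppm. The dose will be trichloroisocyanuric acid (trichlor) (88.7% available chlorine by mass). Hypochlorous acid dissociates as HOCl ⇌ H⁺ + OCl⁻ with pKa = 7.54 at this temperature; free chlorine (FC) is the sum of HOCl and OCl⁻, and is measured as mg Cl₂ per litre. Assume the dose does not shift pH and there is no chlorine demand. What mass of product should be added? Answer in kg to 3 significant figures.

Volume: 1830 m³ = 1,830,000 L.
[OCl⁻]/[HOCl] = 10^(pH − pKa) = 10^(7.01 − 7.54) = 0.2951; fraction as HOCl = 1/(1 + 0.2951) = 0.7721.
Free chlorine required for 1.2 ppm HOCl: 1.2 / 0.7721 = 1.554 ppm.
FC to add: 1.554 − 0.8 = 0.7541 mg/L as Cl₂.
Cl₂ equivalent: 0.7541 mg/L × 1,830,000 L = 1380 g.
Product at 88.7% available Cl: 1380 / 0.887 = 1556 g.

1.56 kg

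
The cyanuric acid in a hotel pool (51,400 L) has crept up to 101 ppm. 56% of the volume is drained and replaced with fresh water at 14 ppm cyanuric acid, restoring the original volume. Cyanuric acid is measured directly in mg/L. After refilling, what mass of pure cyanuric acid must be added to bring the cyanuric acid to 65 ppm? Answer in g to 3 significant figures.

654 g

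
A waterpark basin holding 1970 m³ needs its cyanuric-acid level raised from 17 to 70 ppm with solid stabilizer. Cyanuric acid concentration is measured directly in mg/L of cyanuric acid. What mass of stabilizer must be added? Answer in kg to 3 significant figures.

Volume: 1970 m³ = 1,970,000 L.
CYA to add: (70 − 17) = 53 mg/L × 1,970,000 L = 104,400 g cyanuric acid.

104 kg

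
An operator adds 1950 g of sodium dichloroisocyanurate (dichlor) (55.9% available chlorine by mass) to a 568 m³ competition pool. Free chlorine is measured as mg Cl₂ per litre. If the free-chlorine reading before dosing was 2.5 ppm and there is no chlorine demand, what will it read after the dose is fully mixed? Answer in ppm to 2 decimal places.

4.42 ppm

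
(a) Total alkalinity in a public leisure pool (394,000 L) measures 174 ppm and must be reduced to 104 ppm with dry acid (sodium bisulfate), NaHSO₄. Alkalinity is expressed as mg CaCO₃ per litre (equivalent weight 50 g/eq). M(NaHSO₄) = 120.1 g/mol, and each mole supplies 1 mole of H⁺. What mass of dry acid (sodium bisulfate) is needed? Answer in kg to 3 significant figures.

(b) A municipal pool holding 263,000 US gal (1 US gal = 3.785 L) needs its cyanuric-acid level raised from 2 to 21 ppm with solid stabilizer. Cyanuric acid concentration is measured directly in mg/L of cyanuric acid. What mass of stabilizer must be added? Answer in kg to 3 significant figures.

(a) Alkalinity to neutralize: (174 − 104) = 70 mg/L as CaCO₃ × 394,000 L = 27,580 g as CaCO₃.
(a) Equivalents of H⁺ required: 27,580 ÷ 50 g/eq = 551.6 eq = 551.6 mol NaHSO₄.
(a) Mass of NaHSO₄: 551.6 × 120.1 = 66,250 g.

(b) Volume: 263,000 US gal × 3.785 L/gal = 995,455 L.
(b) CYA to add: (21 − 2) = 19 mg/L × 995,455 L = 18,910 g cyanuric acid.

(a) 66.2 kg; (b) 18.9 kg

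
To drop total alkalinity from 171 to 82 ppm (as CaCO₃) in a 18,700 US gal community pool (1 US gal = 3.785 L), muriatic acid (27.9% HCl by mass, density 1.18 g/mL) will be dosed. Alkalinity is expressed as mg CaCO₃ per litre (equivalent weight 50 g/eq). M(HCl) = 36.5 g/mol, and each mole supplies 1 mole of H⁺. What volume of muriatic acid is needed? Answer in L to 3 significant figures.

14.0 L

Volume: 18,700 US gal × 3.785 L/gal = 70,780 L.
Alkalinity to neutralize: (171 − 82) = 89 mg/L as CaCO₃ × 70,780 L = 6299 g as CaCO₃.
Equivalents of H⁺ required: 6299 ÷ 50 g/eq = 126 eq = 126 mol HCl.
Mass of HCl: 126 × 36.5 = 4599 g.
Mass of 27.9% solution: 4599 / 0.279 = 16,480 g.
Volume: 16,480 g ÷ 1.18 g/mL = 13,970 mL.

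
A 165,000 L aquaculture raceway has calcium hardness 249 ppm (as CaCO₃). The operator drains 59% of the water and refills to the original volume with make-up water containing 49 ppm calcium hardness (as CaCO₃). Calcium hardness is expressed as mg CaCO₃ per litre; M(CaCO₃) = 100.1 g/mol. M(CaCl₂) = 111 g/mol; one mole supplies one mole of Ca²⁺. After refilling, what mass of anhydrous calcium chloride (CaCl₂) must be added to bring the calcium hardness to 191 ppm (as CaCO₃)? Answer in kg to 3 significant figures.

After draining 59% and refilling: 249 × 0.41 + 49 × 0.59 = 131 ppm.
Deficit to target: 191 − 131 = 60 mg/L.
As CaCO₃: 60 mg/L × 165,000 L = 9900 g; ÷ 100.1 = 98.9 mol Ca²⁺.
Mass: 98.9 × 111 = 10,980 g.

11.0 kg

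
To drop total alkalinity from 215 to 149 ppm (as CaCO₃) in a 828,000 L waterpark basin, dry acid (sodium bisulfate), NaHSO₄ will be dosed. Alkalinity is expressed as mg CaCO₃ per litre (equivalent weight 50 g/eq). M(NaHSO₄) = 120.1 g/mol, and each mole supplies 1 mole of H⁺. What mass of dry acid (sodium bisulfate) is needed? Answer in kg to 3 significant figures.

131 kg

Alkalinity to neutralize: (215 − 149) = 66 mg/L as CaCO₃ × 828,000 L = 54,650 g as CaCO₃.
Equivalents of H⁺ required: 54,650 ÷ 50 g/eq = 1093 eq = 1093 mol NaHSO₄.
Mass of NaHSO₄: 1093 × 120.1 = 131,300 g.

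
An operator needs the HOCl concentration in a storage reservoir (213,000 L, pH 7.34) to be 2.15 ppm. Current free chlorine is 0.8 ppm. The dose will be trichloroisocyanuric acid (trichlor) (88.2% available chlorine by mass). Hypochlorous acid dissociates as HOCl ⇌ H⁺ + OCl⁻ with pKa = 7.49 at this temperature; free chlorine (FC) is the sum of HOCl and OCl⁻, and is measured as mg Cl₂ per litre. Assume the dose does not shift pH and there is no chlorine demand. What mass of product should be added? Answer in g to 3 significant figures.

[OCl⁻]/[HOCl] = 10^(pH − pKa) = 10^(7.34 − 7.49) = 0.7079; fraction as HOCl = 1/(1 + 0.7079) = 0.5855.
Free chlorine required for 2.15 ppm HOCl: 2.15 / 0.5855 = 3.672 ppm.
FC to add: 3.672 − 0.8 = 2.872 mg/L as Cl₂.
Cl₂ equivalent: 2.872 mg/L × 213,000 L = 611.8 g.
Product at 88.2% available Cl: 611.8 / 0.882 = 693.6 g.

694 g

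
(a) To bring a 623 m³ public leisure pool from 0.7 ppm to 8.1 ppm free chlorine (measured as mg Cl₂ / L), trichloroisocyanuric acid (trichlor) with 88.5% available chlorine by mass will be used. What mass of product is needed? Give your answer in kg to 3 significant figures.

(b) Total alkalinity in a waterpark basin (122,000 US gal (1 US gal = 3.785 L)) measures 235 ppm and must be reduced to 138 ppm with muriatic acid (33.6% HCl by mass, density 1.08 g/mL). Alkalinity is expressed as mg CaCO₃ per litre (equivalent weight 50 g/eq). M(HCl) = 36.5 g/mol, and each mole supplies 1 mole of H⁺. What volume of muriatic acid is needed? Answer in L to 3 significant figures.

(a) Volume: 623 m³ = 623,000 L.
(a) Chlorine deficit: 8.1 − 0.7 = 7.4 ppm = 7.4 mg/L as Cl₂.
(a) Cl₂ equivalent needed: 7.4 mg/L × 623,000 L = 4,610,000 mg = 4610 g.
(a) Product at 88.5% available chlorine: 4610 / 0.885 = 5209 g.

(b) Volume: 122,000 US gal × 3.785 L/gal = 461,770 L.
(b) Alkalinity to neutralize: (235 − 138) = 97 mg/L as CaCO₃ × 461,770 L = 44,790 g as CaCO₃.
(b) Equivalents of H⁺ required: 44,790 ÷ 50 g/eq = 895.8 eq = 895.8 mol HCl.
(b) Mass of HCl: 895.8 × 36.5 = 32,700 g.
(b) Mass of 33.6% solution: 32,700 / 0.336 = 97,320 g.
(b) Volume: 97,320 g ÷ 1.08 g/mL = 90,110 mL.

(a) 5.21 kg; (b) 90.1 L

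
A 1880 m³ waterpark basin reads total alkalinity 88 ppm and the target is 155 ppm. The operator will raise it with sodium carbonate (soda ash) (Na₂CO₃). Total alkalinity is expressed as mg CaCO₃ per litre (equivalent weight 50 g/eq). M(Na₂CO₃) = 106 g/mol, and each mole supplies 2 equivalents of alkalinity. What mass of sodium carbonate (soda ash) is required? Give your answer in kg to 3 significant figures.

134 kg

Volume: 1880 m³ = 1,880,000 L.
Alkalinity to add: (155 − 88) = 67 mg/L as CaCO₃ × 1,880,000 L = 126,000 g as CaCO₃.
Equivalents: 126,000 g ÷ 50 g/eq = 2519 eq.
Each mole of Na₂CO₃ supplies 2 eq, so 2519 / 2 = 1260 mol.
Mass: 1260 mol × 106 g/mol = 133,500 g.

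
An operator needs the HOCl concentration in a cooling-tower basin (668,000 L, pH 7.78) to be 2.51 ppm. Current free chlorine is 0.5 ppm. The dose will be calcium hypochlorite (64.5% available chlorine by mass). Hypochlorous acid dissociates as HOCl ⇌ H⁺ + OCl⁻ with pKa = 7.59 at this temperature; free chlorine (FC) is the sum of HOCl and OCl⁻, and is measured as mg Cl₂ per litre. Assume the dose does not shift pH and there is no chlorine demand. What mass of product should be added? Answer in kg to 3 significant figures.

[OCl⁻]/[HOCl] = 10^(pH − pKa) = 10^(7.78 − 7.59) = 1.549; fraction as HOCl = 1/(1 + 1.549) = 0.3923.
Free chlorine required for 2.51 ppm HOCl: 2.51 / 0.3923 = 6.398 ppm.
FC to add: 6.398 − 0.5 = 5.898 mg/L as Cl₂.
Cl₂ equivalent: 5.898 mg/L × 668,000 L = 3940 g.
Product at 64.5% available Cl: 3940 / 0.645 = 6108 g.

6.11 kg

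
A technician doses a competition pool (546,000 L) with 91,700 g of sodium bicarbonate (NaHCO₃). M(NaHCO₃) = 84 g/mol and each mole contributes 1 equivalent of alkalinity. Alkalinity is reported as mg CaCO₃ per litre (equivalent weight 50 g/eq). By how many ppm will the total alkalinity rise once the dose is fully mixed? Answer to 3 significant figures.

100 ppm

Moles of NaHCO₃: 91,700 g ÷ 84 g/mol = 1092 mol → 1092 eq of alkalinity.
As CaCO₃: 1092 eq × 50 g/eq = 54,580 g.
Rise: 54,580 g / 546,000 L × 1000 = 99.97 mg/L.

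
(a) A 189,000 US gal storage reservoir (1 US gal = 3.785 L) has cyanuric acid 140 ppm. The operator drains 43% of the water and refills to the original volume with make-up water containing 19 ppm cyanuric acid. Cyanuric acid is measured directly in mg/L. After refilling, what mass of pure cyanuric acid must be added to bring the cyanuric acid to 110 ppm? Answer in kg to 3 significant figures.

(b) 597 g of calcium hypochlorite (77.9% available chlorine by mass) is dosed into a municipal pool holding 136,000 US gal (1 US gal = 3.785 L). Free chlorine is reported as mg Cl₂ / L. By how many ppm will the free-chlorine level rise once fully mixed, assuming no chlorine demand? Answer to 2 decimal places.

(a) Volume: 189,000 US gal × 3.785 L/gal = 715,365 L.
(a) After draining 43% and refilling: 140 × 0.57 + 19 × 0.43 = 87.97 ppm.
(a) Deficit to target: 110 − 87.97 = 22.03 mg/L.
(a) Mass: 22.03 mg/L × 715,365 L = 15,760 g cyanuric acid.

(b) Volume: 136,000 US gal × 3.785 L/gal = 514,760 L.
(b) Available chlorine delivered: 597 g × 0.779 = 465.1 g as Cl₂.
(b) Concentration rise: 465.1 g / 514,760 L = 0.9035 mg/L = 0.90 ppm.

(a) 15.8 kg; (b) 0.90 ppm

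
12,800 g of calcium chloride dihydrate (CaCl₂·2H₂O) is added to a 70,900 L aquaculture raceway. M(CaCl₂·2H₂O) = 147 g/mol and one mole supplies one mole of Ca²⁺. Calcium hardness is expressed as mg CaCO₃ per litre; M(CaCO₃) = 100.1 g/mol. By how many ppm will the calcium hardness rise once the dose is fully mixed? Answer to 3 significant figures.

123 ppm

Moles of Ca²⁺: 12,800 g ÷ 147 g/mol = 87.07 mol.
As CaCO₃: 87.07 mol × 100.1 g/mol = 8716 g.
Rise: 8716 g / 70,900 L × 1000 = 122.9 mg/L.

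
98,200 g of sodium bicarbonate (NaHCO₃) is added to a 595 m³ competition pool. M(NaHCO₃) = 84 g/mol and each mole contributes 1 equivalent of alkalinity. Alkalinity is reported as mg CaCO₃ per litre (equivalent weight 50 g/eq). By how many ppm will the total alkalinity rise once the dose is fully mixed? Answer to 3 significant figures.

98.2 ppm

Volume: 595 m³ = 595,000 L.
Moles of NaHCO₃: 98,200 g ÷ 84 g/mol = 1169 mol → 1169 eq of alkalinity.
As CaCO₃: 1169 eq × 50 g/eq = 58,450 g.
Rise: 58,450 g / 595,000 L × 1000 = 98.24 mg/L.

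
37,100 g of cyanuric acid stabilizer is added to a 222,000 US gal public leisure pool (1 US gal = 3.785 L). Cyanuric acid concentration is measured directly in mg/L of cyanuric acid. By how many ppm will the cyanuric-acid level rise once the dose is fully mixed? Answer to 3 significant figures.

44.2 ppm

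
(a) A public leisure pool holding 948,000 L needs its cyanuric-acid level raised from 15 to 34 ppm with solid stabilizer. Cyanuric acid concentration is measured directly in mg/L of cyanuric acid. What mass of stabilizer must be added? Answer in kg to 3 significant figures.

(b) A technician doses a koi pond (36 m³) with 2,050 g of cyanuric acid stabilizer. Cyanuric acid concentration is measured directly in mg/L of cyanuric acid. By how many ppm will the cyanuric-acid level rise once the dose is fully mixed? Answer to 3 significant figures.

(a) CYA to add: (34 − 15) = 19 mg/L × 948,000 L = 18,010 g cyanuric acid.

(b) Volume: 36 m³ = 36,000 L.
(b) Rise: 2,050 g / 36,000 L × 1000 = 56.94 mg/L.

(a) 18.0 kg; (b) 56.9 ppm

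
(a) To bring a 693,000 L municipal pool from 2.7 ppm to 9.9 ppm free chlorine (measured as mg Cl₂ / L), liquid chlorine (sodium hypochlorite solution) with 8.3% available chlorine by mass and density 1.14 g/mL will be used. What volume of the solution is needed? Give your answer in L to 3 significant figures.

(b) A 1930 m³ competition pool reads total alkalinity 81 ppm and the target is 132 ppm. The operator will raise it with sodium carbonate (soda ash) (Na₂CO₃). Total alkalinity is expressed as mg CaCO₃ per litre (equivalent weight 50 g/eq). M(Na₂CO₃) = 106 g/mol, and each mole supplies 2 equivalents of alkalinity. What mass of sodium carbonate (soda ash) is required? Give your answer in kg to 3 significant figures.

(a) Chlorine deficit: 9.9 − 2.7 = 7.2 ppm = 7.2 mg/L as Cl₂.
(a) Cl₂ equivalent needed: 7.2 mg/L × 693,000 L = 4,990,000 mg = 4990 g.
(a) Product at 8.3% available chlorine: 4990 / 0.083 = 60,120 g.
(a) Volume at density 1.14 g/mL: 60,120 g ÷ 1.14 g/mL = 52,730 mL.

(b) Volume: 1930 m³ = 1,930,000 L.
(b) Alkalinity to add: (132 − 81) = 51 mg/L as CaCO₃ × 1,930,000 L = 98,430 g as CaCO₃.
(b) Equivalents: 98,430 g ÷ 50 g/eq = 1969 eq.
(b) Each mole of Na₂CO₃ supplies 2 eq, so 1969 / 2 = 984.3 mol.
(b) Mass: 984.3 mol × 106 g/mol = 104,300 g.

(a) 52.7 L; (b) 104 kg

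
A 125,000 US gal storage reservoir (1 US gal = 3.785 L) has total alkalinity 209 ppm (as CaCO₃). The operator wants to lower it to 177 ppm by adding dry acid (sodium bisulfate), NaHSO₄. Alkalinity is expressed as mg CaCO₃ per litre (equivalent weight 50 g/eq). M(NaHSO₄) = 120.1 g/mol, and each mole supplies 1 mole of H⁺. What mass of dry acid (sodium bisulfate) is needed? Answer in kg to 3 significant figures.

Volume: 125,000 US gal × 3.785 L/gal = 473,125 L.
Alkalinity to neutralize: (209 − 177) = 32 mg/L as CaCO₃ × 473,125 L = 15,140 g as CaCO₃.
Equivalents of H⁺ required: 15,140 ÷ 50 g/eq = 302.8 eq = 302.8 mol NaHSO₄.
Mass of NaHSO₄: 302.8 × 120.1 = 36,370 g.

36.4 kg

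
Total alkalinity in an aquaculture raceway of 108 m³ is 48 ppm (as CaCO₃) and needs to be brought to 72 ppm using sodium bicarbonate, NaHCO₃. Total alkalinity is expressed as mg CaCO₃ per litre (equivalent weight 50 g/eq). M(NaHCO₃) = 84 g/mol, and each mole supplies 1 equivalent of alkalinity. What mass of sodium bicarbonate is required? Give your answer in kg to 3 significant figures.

4.35 kg

Volume: 108 m³ = 108,000 L.
Alkalinity to add: (72 − 48) = 24 mg/L as CaCO₃ × 108,000 L = 2592 g as CaCO₃.
Equivalents: 2592 g ÷ 50 g/eq = 51.84 eq.
NaHCO₃ supplies 1 eq per mole → 51.84 mol.
Mass: 51.84 mol × 84 g/mol = 4355 g.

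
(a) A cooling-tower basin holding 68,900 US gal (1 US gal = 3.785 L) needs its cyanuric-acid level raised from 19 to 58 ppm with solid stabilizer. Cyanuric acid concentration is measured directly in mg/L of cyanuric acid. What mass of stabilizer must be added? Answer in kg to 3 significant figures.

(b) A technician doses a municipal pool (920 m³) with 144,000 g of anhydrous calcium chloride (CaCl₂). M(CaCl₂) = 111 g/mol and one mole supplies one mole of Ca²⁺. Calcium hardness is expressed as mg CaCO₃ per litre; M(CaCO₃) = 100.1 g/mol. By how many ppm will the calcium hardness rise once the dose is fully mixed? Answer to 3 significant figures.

(a) 10.2 kg; (b) 141 ppm

(a) Volume: 68,900 US gal × 3.785 L/gal = 260,786 L.
(a) CYA to add: (58 − 19) = 39 mg/L × 260,786 L = 10,170 g cyanuric acid.

(b) Volume: 920 m³ = 920,000 L.
(b) Moles of Ca²⁺: 144,000 g ÷ 111 g/mol = 1297 mol.
(b) As CaCO₃: 1297 mol × 100.1 g/mol = 129,900 g.
(b) Rise: 129,900 g / 920,000 L × 1000 = 141.2 mg/L.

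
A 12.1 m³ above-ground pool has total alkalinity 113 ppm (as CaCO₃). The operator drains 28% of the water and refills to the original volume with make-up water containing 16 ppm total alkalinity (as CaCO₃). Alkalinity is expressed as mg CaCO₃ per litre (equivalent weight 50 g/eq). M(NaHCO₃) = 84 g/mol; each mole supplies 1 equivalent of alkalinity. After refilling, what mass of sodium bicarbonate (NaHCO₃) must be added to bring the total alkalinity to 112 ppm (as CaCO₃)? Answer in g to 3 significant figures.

Volume: 12.1 m³ = 12,100 L.
After draining 28% and refilling: 113 × 0.72 + 16 × 0.28 = 85.84 ppm.
Deficit to target: 112 − 85.84 = 26.16 mg/L.
As CaCO₃: 26.16 mg/L × 12,100 L = 316.5 g; ÷ 50 g/eq ÷ 1 = 6.331 mol NaHCO₃.
Mass: 6.331 × 84 = 531.8 g.

532 g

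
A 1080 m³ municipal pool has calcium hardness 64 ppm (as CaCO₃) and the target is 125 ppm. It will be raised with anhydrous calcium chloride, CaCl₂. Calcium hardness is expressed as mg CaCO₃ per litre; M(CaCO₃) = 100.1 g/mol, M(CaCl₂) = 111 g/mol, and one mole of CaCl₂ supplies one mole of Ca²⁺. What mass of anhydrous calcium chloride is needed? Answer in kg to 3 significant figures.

Volume: 1080 m³ = 1,080,000 L.
Hardness to add: (125 − 64) = 61 mg/L as CaCO₃ × 1,080,000 L = 65,880 g as CaCO₃.
Moles of Ca²⁺ (1 mol Ca²⁺ ≡ 1 mol CaCO₃): 65,880 / 100.1 g/mol = 658.1 mol.
Mass of CaCl₂: 658.1 × 111 = 73,050 g.

73.1 kg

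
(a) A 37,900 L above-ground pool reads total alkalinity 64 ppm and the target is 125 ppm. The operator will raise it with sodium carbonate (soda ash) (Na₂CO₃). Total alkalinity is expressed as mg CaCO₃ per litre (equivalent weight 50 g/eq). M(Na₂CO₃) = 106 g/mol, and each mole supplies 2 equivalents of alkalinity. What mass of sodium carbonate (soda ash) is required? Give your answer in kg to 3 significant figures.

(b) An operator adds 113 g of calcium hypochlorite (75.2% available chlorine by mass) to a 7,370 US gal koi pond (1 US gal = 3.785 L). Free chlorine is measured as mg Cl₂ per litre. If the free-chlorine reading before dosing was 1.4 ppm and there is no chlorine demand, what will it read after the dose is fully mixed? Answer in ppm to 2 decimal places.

(a) Alkalinity to add: (125 − 64) = 61 mg/L as CaCO₃ × 37,900 L = 2312 g as CaCO₃.
(a) Equivalents: 2312 g ÷ 50 g/eq = 46.24 eq.
(a) Each mole of Na₂CO₃ supplies 2 eq, so 46.24 / 2 = 23.12 mol.
(a) Mass: 23.12 mol × 106 g/mol = 2451 g.

(b) Volume: 7,370 US gal × 3.785 L/gal = 27,895 L.
(b) Available chlorine delivered: 113 g × 0.752 = 84.98 g as Cl₂.
(b) Concentration rise: 84.98 g / 27,895 L = 3.046 mg/L = 3.05 ppm.
(b) Final FC: 1.4 + 3.05 = 4.45 ppm.

(a) 2.45 kg; (b) 4.45 ppm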